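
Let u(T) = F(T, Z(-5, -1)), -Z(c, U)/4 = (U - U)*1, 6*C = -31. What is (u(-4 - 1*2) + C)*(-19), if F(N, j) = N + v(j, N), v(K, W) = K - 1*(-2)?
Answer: 1045/6 ≈ 174.17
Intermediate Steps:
C = -31/6 (C = (⅙)*(-31) = -31/6 ≈ -5.1667)
v(K, W) = 2 + K (v(K, W) = K + 2 = 2 + K)
Z(c, U) = 0 (Z(c, U) = -4*(U - U) = -0 = -4*0 = 0)
F(N, j) = 2 + N + j (F(N, j) = N + (2 + j) = 2 + N + j)
u(T) = 2 + T (u(T) = 2 + T + 0 = 2 + T)
(u(-4 - 1*2) + C)*(-19) = ((2 + (-4 - 1*2)) - 31/6)*(-19) = ((2 + (-4 - 2)) - 31/6)*(-19) = ((2 - 6) - 31/6)*(-19) = (-4 - 31/6)*(-19) = -55/6*(-19) = 1045/6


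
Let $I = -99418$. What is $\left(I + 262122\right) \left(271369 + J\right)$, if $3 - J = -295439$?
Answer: $92222416944$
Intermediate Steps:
$J = 295442$ ($J = 3 - -295439 = 3 + 295439 = 295442$)
$\left(I + 262122\right) \left(271369 + J\right) = \left(-99418 + 262122\right) \left(271369 + 295442\right) = 162704 \cdot 566811 = 92222416944$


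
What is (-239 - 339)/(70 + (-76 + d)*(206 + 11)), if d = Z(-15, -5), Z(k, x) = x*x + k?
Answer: 289/7126 ≈ 0.040556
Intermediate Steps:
Z(k, x) = k + x**2 (Z(k, x) = x**2 + k = k + x**2)
d = 10 (d = -15 + (-5)**2 = -15 + 25 = 10)
(-239 - 339)/(70 + (-76 + d)*(206 + 11)) = (-239 - 339)/(70 + (-76 + 10)*(206 + 11)) = -578/(70 - 66*217) = -578/(70 - 14322) = -578/(-14252) = -578*(-1/14252) = 289/7126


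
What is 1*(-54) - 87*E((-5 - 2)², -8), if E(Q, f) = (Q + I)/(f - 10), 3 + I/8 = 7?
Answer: 675/2 ≈ 337.50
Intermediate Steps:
I = 32 (I = -24 + 8*7 = -24 + 56 = 32)
E(Q, f) = (32 + Q)/(-10 + f) (E(Q, f) = (Q + 32)/(f - 10) = (32 + Q)/(-10 + f))
1*(-54) - 87*E((-5 - 2)², -8) = 1*(-54) - 87*(32 + (-5 - 2)²)/(-10 - 8) = -54 - 87*(32 + (-7)²)/(-18) = -54 - (-29)*(32 + 49)/6 = -54 - (-29)*81/6 = -54 - 87*(-9/2) = -54 + 783/2 = 675/2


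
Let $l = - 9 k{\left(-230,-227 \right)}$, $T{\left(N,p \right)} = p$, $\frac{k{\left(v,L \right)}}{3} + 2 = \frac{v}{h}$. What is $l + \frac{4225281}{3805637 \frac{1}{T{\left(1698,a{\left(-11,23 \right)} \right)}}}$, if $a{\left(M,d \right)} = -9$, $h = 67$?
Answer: $\frac{34853955993}{254977679} \approx 136.69$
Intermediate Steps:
$k{\left(v,L \right)} = -6 + \frac{3 v}{67}$ ($k{\left(v,L \right)} = -6 + 3 \frac{v}{67} = -6 + \frac{3 v}{67}$)
$l = \frac{9828}{67}$ ($l = - 9 \left(-6 + \frac{3}{67} \left(-230\right)\right) = - 9 \left(-6 - \frac{690}{67}\right) = - \frac{9 \left(-1092\right)}{67} = \left(-1\right) \left(- \frac{9828}{67}\right) = \frac{9828}{67} \approx 146.69$)
$l + \frac{4225281}{3805637 \frac{1}{T{\left(1698,a{\left(-11,23 \right)} \right)}}} = \frac{9828}{67} + \frac{4225281}{3805637 \frac{1}{-9}} = \frac{9828}{67} + \frac{4225281}{3805637 \left(- \frac{1}{9}\right)} = \frac{9828}{67} + \frac{4225281}{- \frac{3805637}{9}} = \frac{9828}{67} + 4225281 \left(- \frac{9}{3805637}\right) = \frac{9828}{67} - \frac{38027529}{3805637} = \frac{34853955993}{254977679}$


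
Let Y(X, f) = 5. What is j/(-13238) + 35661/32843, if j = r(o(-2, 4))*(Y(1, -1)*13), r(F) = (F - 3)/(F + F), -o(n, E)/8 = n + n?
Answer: 30151231297/27825640576 ≈ 1.0836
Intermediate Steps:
o(n, E) = -16*n (o(n, E) = -8*(n + n) = -16*n)
r(F) = (-3 + F)/(2*F) (r(F) = (-3 + F)/((2*F)) = (-3 + F)*(1/(2*F)) = (-3 + F)/(2*F))
j = 1885/64 (j = ((-3 - 16*(-2))/(2*((-16*(-2)))))*(5*13) = ((½)*(-3 + 32)/32)*65 = ((½)*(1/32)*29)*65 = (29/64)*65 = 1885/64 ≈ 29.453)
j/(-13238) + 35661/32843 = (1885/64)/(-13238) + 35661/32843 = (1885/64)*(-1/13238) + 35661*(1/32843) = -1885/847232 + 35661/32843 = 30151231297/27825640576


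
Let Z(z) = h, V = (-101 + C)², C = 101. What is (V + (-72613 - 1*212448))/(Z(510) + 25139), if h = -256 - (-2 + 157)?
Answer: -285061/24728 ≈ -11.528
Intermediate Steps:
V = 0 (V = (-101 + 101)² = 0² = 0)
h = -411 (h = -256 - 1*155 = -256 - 155 = -411)
Z(z) = -411
(V + (-72613 - 1*212448))/(Z(510) + 25139) = (0 + (-72613 - 1*212448))/(-411 + 25139) = (0 + (-72613 - 212448))/24728 = (0 - 285061)*(1/24728) = -285061*1/24728 = -285061/24728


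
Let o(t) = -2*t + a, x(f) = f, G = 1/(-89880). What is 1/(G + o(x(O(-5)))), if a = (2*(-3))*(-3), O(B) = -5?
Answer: 89880/2516639 ≈ 0.035714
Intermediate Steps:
a = 18 (a = -6*(-3) = 18)
G = -1/89880 ≈ -1.1126e-5
o(t) = 18 - 2*t (o(t) = -2*t + 18 = 18 - 2*t)
1/(G + o(x(O(-5)))) = 1/(-1/89880 + (18 - 2*(-5))) = 1/(-1/89880 + (18 + 10)) = 1/(-1/89880 + 28) = 1/(2516639/89880) = 89880/2516639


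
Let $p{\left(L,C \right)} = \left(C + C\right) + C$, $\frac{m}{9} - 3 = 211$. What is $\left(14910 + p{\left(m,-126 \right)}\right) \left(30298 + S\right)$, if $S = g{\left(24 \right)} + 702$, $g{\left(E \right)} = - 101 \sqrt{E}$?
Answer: $450492000 - 2935464 \sqrt{6} \approx 4.433 \cdot 10^{8}$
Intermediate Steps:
$m = 1926$ ($m = 27 + 9 \cdot 211 = 27 + 1899 = 1926$)
$S = 702 - 202 \sqrt{6}$ ($S = - 101 \sqrt{24} + 702 = - 101 \cdot 2 \sqrt{6} + 702 = - 202 \sqrt{6} + 702 = 702 - 202 \sqrt{6} \approx 207.2$)
$p{\left(L,C \right)} = 3 C$ ($p{\left(L,C \right)} = 2 C + C = 3 C$)
$\left(14910 + p{\left(m,-126 \right)}\right) \left(30298 + S\right) = \left(14910 + 3 \left(-126\right)\right) \left(30298 + \left(702 - 202 \sqrt{6}\right)\right) = \left(14910 - 378\right) \left(31000 - 202 \sqrt{6}\right) = 14532 \left(31000 - 202 \sqrt{6}\right) = 450492000 - 2935464 \sqrt{6}$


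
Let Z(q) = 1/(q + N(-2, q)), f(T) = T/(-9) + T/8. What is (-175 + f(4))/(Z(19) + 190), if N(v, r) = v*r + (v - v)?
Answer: -59831/64962 ≈ -0.92102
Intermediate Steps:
f(T) = T/72 (f(T) = T*(-1/9) + T*(1/8) = -T/9 + T/8 = T/72)
N(v, r) = r*v (N(v, r) = r*v + 0 = r*v)
Z(q) = -1/q (Z(q) = 1/(q + q*(-2)) = 1/(q - 2*q) = 1/(-q) = -1/q)
(-175 + f(4))/(Z(19) + 190) = (-175 + (1/72)*4)/(-1/19 + 190) = (-175 + 1/18)/(-1*1/19 + 190) = -3149/(18*(-1/19 + 190)) = -3149/(18*3609/19) = -3149/18*19/3609 = -59831/64962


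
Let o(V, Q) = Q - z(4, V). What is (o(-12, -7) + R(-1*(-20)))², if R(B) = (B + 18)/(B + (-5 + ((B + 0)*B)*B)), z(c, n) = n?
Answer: 1609052769/64240225 ≈ 25.047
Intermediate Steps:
R(B) = (18 + B)/(-5 + B + B³) (R(B) = (18 + B)/(B + (-5 + (B*B)*B)) = (18 + B)/(B + (-5 + B²*B)) = (18 + B)/(B + (-5 + B³)) = (18 + B)/(-5 + B + B³))
o(V, Q) = Q - V
(o(-12, -7) + R(-1*(-20)))² = ((-7 - 1*(-12)) + (18 - 1*(-20))/(-5 - 1*(-20) + (-1*(-20))³))² = ((-7 + 12) + (18 + 20)/(-5 + 20 + 20³))² = (5 + 38/(-5 + 20 + 8000))² = (5 + 38/8015)² = (40113/8015)² = 1609052769/64240225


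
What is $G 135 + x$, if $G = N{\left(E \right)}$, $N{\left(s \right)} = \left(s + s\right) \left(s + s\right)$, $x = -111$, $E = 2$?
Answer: $2049$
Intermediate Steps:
$N{\left(s \right)} = 4 s^{2}$ ($N{\left(s \right)} = 2 s 2 s = 4 s^{2}$)
$G = 16$ ($G = 4 \cdot 2^{2} = 4 \cdot 4 = 16$)
$G 135 + x = 16 \cdot 135 - 111 = 2160 - 111 = 2049$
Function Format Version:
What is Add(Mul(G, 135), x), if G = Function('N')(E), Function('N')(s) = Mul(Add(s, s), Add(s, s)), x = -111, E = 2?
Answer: 2049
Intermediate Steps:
Function('N')(s) = Mul(4, Pow(s, 2)) (Function('N')(s) = Mul(Mul(2, s), Mul(2, s)) = Mul(4, Pow(s, 2)))
G = 16 (G = Mul(4, Pow(2, 2)) = Mul(4, 4) = 16)
Add(Mul(G, 135), x) = Add(Mul(16, 135), -111) = Add(2160, -111) = 2049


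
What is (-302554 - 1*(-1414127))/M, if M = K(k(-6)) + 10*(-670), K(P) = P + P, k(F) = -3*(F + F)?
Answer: -1111573/6628 ≈ -167.71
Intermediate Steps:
k(F) = -6*F
K(P) = 2*P
M = -6628 (M = 2*(-6*(-6)) + 10*(-670) = 2*36 - 6700 = 72 - 6700 = -6628)
(-302554 - 1*(-1414127))/M = (-302554 - 1*(-1414127))/(-6628) = (-302554 + 1414127)*(-1/6628) = 1111573*(-1/6628) = -1111573/6628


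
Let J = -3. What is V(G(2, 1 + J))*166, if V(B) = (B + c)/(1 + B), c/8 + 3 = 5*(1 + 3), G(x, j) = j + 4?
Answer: 7636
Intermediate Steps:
G(x, j) = 4 + j
c = 136 (c = -24 + 8*(5*(1 + 3)) = -24 + 8*(5*4) = -24 + 8*20 = -24 + 160 = 136)
V(B) = (136 + B)/(1 + B) (V(B) = (B + 136)/(1 + B) = (136 + B)/(1 + B))
V(G(2, 1 + J))*166 = ((136 + (4 + (1 - 3)))/(1 + (4 + (1 - 3))))*166 = ((136 + (4 - 2))/(1 + (4 - 2)))*166 = ((136 + 2)/(1 + 2))*166 = (138/3)*166 = ((⅓)*138)*166 = 46*166 = 7636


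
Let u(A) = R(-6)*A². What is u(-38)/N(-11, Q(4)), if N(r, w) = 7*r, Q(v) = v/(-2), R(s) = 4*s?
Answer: 34656/77 ≈ 450.08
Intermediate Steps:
Q(v) = -v/2 (Q(v) = v*(-½) = -v/2)
u(A) = -24*A² (u(A) = (4*(-6))*A² = -24*A²)
u(-38)/N(-11, Q(4)) = (-24*(-38)²)/((7*(-11))) = -24*1444/(-77) = -34656*(-1/77) = 34656/77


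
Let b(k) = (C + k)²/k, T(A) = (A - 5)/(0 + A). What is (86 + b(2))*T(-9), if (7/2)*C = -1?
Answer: 8572/63 ≈ 136.06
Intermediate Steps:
C = -2/7 (C = (2/7)*(-1) = -2/7 ≈ -0.28571)
T(A) = (-5 + A)/A
b(k) = (-2/7 + k)²/k
(86 + b(2))*T(-9) = (86 + (1/49)*(-2 + 7*2)²/2)*((-5 - 9)/(-9)) = (86 + (1/49)*(½)*(-2 + 14)²)*(-⅑*(-14)) = (86 + (1/49)*(½)*12²)*(14/9) = (86 + (1/49)*(½)*144)*(14/9) = (86 + 72/49)*(14/9) = (4286/49)*(14/9) = 8572/63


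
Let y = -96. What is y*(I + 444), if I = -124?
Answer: -30720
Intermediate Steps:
y*(I + 444) = -96*(-124 + 444) = -96*320 = -30720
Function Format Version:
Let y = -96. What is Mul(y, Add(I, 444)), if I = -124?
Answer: -30720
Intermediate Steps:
Mul(y, Add(I, 444)) = Mul(-96, Add(-124, 444)) = Mul(-96, 320) = -30720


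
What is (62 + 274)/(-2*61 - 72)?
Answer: -168/97 ≈ -1.7320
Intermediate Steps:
(62 + 274)/(-2*61 - 72) = 336/(-122 - 72) = 336/(-194) = 336*(-1/194) = -168/97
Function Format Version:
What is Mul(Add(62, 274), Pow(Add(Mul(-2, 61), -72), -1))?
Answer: Rational(-168, 97) ≈ -1.7320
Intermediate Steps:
Mul(Add(62, 274), Pow(Add(Mul(-2, 61), -72), -1)) = Mul(336, Pow(Add(-122, -72), -1)) = Mul(336, Pow(-194, -1)) = Mul(336, Rational(-1, 194)) = Rational(-168, 97)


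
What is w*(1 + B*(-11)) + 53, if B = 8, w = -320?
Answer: 27893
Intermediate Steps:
w*(1 + B*(-11)) + 53 = -320*(1 + 8*(-11)) + 53 = -320*(1 - 88) + 53 = -320*(-87) + 53 = 27840 + 53 = 27893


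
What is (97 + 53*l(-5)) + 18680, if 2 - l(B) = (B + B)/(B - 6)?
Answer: 207183/11 ≈ 18835.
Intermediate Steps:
l(B) = 2 - 2*B/(-6 + B) (l(B) = 2 - (B + B)/(B - 6) = 2 - 2*B/(-6 + B))
(97 + 53*l(-5)) + 18680 = (97 + 53*(-12/(-6 - 5))) + 18680 = (97 + 53*(-12/(-11))) + 18680 = (97 + 53*(-12*(-1/11))) + 18680 = (97 + 53*(12/11)) + 18680 = (97 + 636/11) + 18680 = 1703/11 + 18680 = 207183/11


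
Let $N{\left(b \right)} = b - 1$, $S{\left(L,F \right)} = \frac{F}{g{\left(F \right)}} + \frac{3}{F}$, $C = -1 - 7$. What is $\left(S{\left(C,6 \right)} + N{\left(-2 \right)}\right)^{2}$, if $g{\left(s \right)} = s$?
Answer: $\frac{9}{4} \approx 2.25$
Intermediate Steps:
$C = -8$ ($C = -1 - 7 = -8$)
$S{\left(L,F \right)} = 1 + \frac{3}{F}$ ($S{\left(L,F \right)} = \frac{F}{F} + \frac{3}{F} = 1 + \frac{3}{F}$)
$N{\left(b \right)} = -1 + b$
$\left(S{\left(C,6 \right)} + N{\left(-2 \right)}\right)^{2} = \left(\frac{3 + 6}{6} - 3\right)^{2} = \left(\frac{1}{6} \cdot 9 - 3\right)^{2} = \left(\frac{3}{2} - 3\right)^{2} = \left(- \frac{3}{2}\right)^{2} = \frac{9}{4}$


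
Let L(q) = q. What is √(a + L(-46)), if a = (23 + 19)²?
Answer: √1718 ≈ 41.449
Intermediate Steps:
a = 1764 (a = 42² = 1764)
√(a + L(-46)) = √(1764 - 46) = √1718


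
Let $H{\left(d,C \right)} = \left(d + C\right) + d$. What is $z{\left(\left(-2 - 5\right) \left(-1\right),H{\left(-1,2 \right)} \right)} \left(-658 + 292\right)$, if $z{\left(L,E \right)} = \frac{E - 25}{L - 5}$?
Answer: $4575$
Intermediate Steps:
$H{\left(d,C \right)} = C + 2 d$ ($H{\left(d,C \right)} = \left(C + d\right) + d = C + 2 d$)
$z{\left(L,E \right)} = \frac{-25 + E}{-5 + L}$
$z{\left(\left(-2 - 5\right) \left(-1\right),H{\left(-1,2 \right)} \right)} \left(-658 + 292\right) = \frac{-25 + \left(2 + 2 \left(-1\right)\right)}{-5 + \left(-2 - 5\right) \left(-1\right)} \left(-658 + 292\right) = \frac{-25 + \left(2 - 2\right)}{-5 - -7} \left(-366\right) = \frac{-25 + 0}{-5 + 7} \left(-366\right) = \frac{1}{2} \left(-25\right) \left(-366\right) = \left(- \frac{25}{2}\right) \left(-366\right) = 4575$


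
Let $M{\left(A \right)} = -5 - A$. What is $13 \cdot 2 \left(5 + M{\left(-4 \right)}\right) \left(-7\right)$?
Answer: $-728$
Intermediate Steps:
$13 \cdot 2 \left(5 + M{\left(-4 \right)}\right) \left(-7\right) = 13 \cdot 2 \left(5 - 1\right) \left(-7\right) = 13 \cdot 2 \cdot 4 \left(-7\right) = 13 \cdot 8 \left(-7\right) = 104 \left(-7\right) = -728$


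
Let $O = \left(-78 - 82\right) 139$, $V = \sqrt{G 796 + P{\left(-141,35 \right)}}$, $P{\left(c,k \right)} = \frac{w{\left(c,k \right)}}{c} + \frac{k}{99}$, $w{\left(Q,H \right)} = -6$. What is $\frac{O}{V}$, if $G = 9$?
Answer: $- \frac{13344 \sqrt{17234678395}}{6667187} \approx -262.75$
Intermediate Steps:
$P{\left(c,k \right)} = - \frac{6}{c} + \frac{k}{99}$
$V = \frac{\sqrt{17234678395}}{1551}$ ($V = \sqrt{9 \cdot 796 + \left(- \frac{6}{-141} + \frac{1}{99} \cdot 35\right)} = \sqrt{7164 + \left(\left(-6\right) \left(- \frac{1}{141}\right) + \frac{35}{99}\right)} = \sqrt{7164 + \left(\frac{2}{47} + \frac{35}{99}\right)} = \sqrt{7164 + \frac{1843}{4653}} = \sqrt{\frac{33335935}{4653}} = \frac{\sqrt{17234678395}}{1551} \approx 84.643$)
$O = -22240$ ($O = \left(-160\right) 139 = -22240$)
$\frac{O}{V} = - \frac{22240}{\frac{1}{1551} \sqrt{17234678395}} = - 22240 \frac{3 \sqrt{17234678395}}{33335935} = - \frac{13344 \sqrt{17234678395}}{6667187}$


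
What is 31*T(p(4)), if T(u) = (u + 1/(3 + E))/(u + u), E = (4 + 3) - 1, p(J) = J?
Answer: 1147/72 ≈ 15.931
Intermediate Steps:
E = 6 (E = 7 - 1 = 6)
T(u) = (1/9 + u)/(2*u) (T(u) = (u + 1/(3 + 6))/(u + u) = (u + 1/9)/((2*u)) = (u + 1/9)*(1/(2*u)) = (1/9 + u)*(1/(2*u)) = (1/9 + u)/(2*u))
31*T(p(4)) = 31*((1/18)*(1 + 9*4)/4) = 31*((1/18)*(1/4)*(1 + 36)) = 31*((1/18)*(1/4)*37) = 31*(37/72) = 1147/72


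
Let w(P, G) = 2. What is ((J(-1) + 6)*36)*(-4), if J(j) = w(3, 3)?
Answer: -1152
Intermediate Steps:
J(j) = 2
((J(-1) + 6)*36)*(-4) = ((2 + 6)*36)*(-4) = (8*36)*(-4) = 288*(-4) = -1152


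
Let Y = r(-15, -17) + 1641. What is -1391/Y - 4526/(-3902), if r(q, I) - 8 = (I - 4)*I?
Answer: 1825737/3913706 ≈ 0.46650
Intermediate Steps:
r(q, I) = 8 + I*(-4 + I) (r(q, I) = 8 + (I - 4)*I = 8 + (-4 + I)*I = 8 + I*(-4 + I))
Y = 2006 (Y = (8 + (-17)² - 4*(-17)) + 1641 = (8 + 289 + 68) + 1641 = 365 + 1641 = 2006)
-1391/Y - 4526/(-3902) = -1391/2006 - 4526/(-3902) = -1391*1/2006 - 4526*(-1/3902) = -1391/2006 + 2263/1951 = 1825737/3913706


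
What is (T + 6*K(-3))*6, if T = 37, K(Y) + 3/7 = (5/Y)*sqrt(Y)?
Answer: 1446/7 - 60*I*sqrt(3) ≈ 206.57 - 103.92*I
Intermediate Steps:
K(Y) = -3/7 + 5/sqrt(Y) (K(Y) = -3/7 + (5/Y)*sqrt(Y) = -3/7 + 5/sqrt(Y))
(T + 6*K(-3))*6 = (37 + 6*(-3/7 + 5/sqrt(-3)))*6 = (37 + 6*(-3/7 + 5*(-I*sqrt(3)/3)))*6 = (37 + 6*(-3/7 - 5*I*sqrt(3)/3))*6 = (37 + (-18/7 - 10*I*sqrt(3)))*6 = (241/7 - 10*I*sqrt(3))*6 = 1446/7 - 60*I*sqrt(3)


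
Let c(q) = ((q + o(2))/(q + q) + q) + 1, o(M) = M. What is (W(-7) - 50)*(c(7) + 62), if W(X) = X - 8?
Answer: -64285/14 ≈ -4591.8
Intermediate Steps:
W(X) = -8 + X
c(q) = 1 + q + (2 + q)/(2*q) (c(q) = ((q + 2)/(q + q) + q) + 1 = ((2 + q)/((2*q)) + q) + 1 = ((2 + q)*(1/(2*q)) + q) + 1 = ((2 + q)/(2*q) + q) + 1 = (q + (2 + q)/(2*q)) + 1 = 1 + q + (2 + q)/(2*q))
(W(-7) - 50)*(c(7) + 62) = ((-8 - 7) - 50)*((3/2 + 7 + 1/7) + 62) = (-15 - 50)*((3/2 + 7 + ⅐) + 62) = -65*(121/14 + 62) = -65*989/14 = -64285/14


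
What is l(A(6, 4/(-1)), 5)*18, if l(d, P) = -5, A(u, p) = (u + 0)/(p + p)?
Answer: -90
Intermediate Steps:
A(u, p) = u/(2*p) (A(u, p) = u/((2*p)) = u*(1/(2*p)) = u/(2*p))
l(A(6, 4/(-1)), 5)*18 = -5*18 = -90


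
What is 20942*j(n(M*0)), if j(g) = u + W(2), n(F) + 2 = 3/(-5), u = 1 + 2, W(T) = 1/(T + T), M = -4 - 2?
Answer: 136123/2 ≈ 68062.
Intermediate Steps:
M = -6
W(T) = 1/(2*T)
u = 3
n(F) = -13/5 (n(F) = -2 + 3/(-5) = -2 + 3*(-1/5) = -2 - 3/5 = -13/5)
j(g) = 13/4 (j(g) = 3 + (1/2)/2 = 3 + (1/2)*(1/2) = 3 + 1/4 = 13/4)
20942*j(n(M*0)) = 20942*(13/4) = 136123/2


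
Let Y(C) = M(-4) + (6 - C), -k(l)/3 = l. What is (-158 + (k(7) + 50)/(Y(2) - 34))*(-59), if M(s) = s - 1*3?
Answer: 346625/37 ≈ 9368.3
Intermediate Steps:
k(l) = -3*l
M(s) = -3 + s (M(s) = s - 3 = -3 + s)
Y(C) = -1 - C (Y(C) = (-3 - 4) + (6 - C) = -7 + (6 - C) = -1 - C)
(-158 + (k(7) + 50)/(Y(2) - 34))*(-59) = (-158 + (-3*7 + 50)/((-1 - 1*2) - 34))*(-59) = (-158 + (-21 + 50)/((-1 - 2) - 34))*(-59) = (-158 + 29/(-3 - 34))*(-59) = (-158 + 29/(-37))*(-59) = (-158 + 29*(-1/37))*(-59) = (-158 - 29/37)*(-59) = -5875/37*(-59) = 346625/37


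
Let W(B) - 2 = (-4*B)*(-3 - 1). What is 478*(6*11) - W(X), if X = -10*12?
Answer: 33466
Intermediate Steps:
X = -120
W(B) = 2 + 16*B (W(B) = 2 + (-4*B)*(-3 - 1) = 2 - 4*B*(-4) = 2 + 16*B)
478*(6*11) - W(X) = 478*(6*11) - (2 + 16*(-120)) = 478*66 - (2 - 1920) = 31548 - 1*(-1918) = 31548 + 1918 = 33466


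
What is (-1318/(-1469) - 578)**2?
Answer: 718703799696/2157961 ≈ 3.3305e+5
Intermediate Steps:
(-1318/(-1469) - 578)**2 = (-1318*(-1/1469) - 578)**2 = (1318/1469 - 578)**2 = (-847764/1469)**2 = 718703799696/2157961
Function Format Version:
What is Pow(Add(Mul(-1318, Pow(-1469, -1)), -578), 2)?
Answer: Rational(718703799696, 2157961) ≈ 3.3305e+5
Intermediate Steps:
Pow(Add(Mul(-1318, Pow(-1469, -1)), -578), 2) = Pow(Add(Mul(-1318, Rational(-1, 1469)), -578), 2) = Pow(Add(Rational(1318, 1469), -578), 2) = Pow(Rational(-847764, 1469), 2) = Rational(718703799696, 2157961)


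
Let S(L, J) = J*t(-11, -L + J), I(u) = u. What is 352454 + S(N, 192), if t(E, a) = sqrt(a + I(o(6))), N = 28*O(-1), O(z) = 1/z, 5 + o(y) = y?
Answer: 352454 + 192*sqrt(221) ≈ 3.5531e+5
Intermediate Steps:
o(y) = -5 + y
N = -28 (N = 28/(-1) = 28*(-1) = -28)
t(E, a) = sqrt(1 + a) (t(E, a) = sqrt(a + (-5 + 6)) = sqrt(a + 1) = sqrt(1 + a))
S(L, J) = J*sqrt(1 + J - L) (S(L, J) = J*sqrt(1 + (-L + J)) = J*sqrt(1 + (J - L)) = J*sqrt(1 + J - L))
352454 + S(N, 192) = 352454 + 192*sqrt(1 + 192 - 1*(-28)) = 352454 + 192*sqrt(1 + 192 + 28) = 352454 + 192*sqrt(221)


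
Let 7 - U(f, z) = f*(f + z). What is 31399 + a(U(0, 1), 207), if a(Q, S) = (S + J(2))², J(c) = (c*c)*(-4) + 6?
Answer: 70208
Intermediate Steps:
U(f, z) = 7 - f*(f + z)
J(c) = 6 - 4*c² (J(c) = c²*(-4) + 6 = -4*c² + 6 = 6 - 4*c²)
a(Q, S) = (-10 + S)² (a(Q, S) = (S + (6 - 4*2²))² = (S + (6 - 4*4))² = (S + (6 - 16))² = (S - 10)² = (-10 + S)²)
31399 + a(U(0, 1), 207) = 31399 + (-10 + 207)² = 31399 + 197² = 31399 + 38809 = 70208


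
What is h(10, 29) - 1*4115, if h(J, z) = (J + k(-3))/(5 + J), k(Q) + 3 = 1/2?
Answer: -8229/2 ≈ -4114.5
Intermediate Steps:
k(Q) = -5/2 (k(Q) = -3 + 1/2 = -5/2)
h(J, z) = (-5/2 + J)/(5 + J) (h(J, z) = (J - 5/2)/(5 + J) = (-5/2 + J)/(5 + J))
h(10, 29) - 1*4115 = (-5/2 + 10)/(5 + 10) - 1*4115 = (15/2)/15 - 4115 = (1/15)*(15/2) - 4115 = 1/2 - 4115 = -8229/2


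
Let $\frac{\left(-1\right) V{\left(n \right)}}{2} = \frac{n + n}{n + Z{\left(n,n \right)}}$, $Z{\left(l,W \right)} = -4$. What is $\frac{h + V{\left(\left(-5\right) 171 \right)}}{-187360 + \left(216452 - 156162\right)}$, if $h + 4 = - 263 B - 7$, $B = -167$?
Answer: $- \frac{3771527}{10915313} \approx -0.34553$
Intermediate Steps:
$h = 43910$ ($h = -4 - -43914 = -4 + \left(43921 - 7\right) = -4 + 43914 = 43910$)
$V{\left(n \right)} = - \frac{4 n}{-4 + n}$ ($V{\left(n \right)} = - 2 \frac{n + n}{n - 4} = - 2 \frac{2 n}{-4 + n} = - \frac{4 n}{-4 + n}$)
$\frac{h + V{\left(\left(-5\right) 171 \right)}}{-187360 + \left(216452 - 156162\right)} = \frac{43910 - \frac{4 \left(\left(-5\right) 171\right)}{-4 - 855}}{-187360 + \left(216452 - 156162\right)} = \frac{43910 - - \frac{3420}{-4 - 855}}{-187360 + \left(216452 - 156162\right)} = \frac{43910 - - \frac{3420}{-859}}{-187360 + 60290} = \frac{43910 - \left(-3420\right) \left(- \frac{1}{859}\right)}{-127070} = \left(43910 - \frac{3420}{859}\right) \left(- \frac{1}{127070}\right) = \frac{37715270}{859} \left(- \frac{1}{127070}\right) = - \frac{3771527}{10915313}$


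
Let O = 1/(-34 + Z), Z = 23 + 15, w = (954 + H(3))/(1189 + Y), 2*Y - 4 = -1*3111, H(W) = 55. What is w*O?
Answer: -1009/1458 ≈ -0.69204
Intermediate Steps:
Y = -3107/2 (Y = 2 + (-1*3111)/2 = 2 + (1/2)*(-3111) = 2 - 3111/2 = -3107/2 ≈ -1553.5)
w = -2018/729 (w = (954 + 55)/(1189 - 3107/2) = 1009/(-729/2) = 1009*(-2/729) = -2018/729 ≈ -2.7682)
Z = 38
O = 1/4 (O = 1/(-34 + 38) = 1/4 ≈ 0.25000)
w*O = -2018/729*1/4 = -1009/1458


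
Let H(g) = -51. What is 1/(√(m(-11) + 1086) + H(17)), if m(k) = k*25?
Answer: -51/1790 - √811/1790 ≈ -0.044401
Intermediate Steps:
m(k) = 25*k
1/(√(m(-11) + 1086) + H(17)) = 1/(√(25*(-11) + 1086) - 51) = 1/(√(-275 + 1086) - 51) = 1/(√811 - 51) = 1/(-51 + √811)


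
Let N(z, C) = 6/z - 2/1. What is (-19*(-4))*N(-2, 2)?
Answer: -380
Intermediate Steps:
N(z, C) = -2 + 6/z (N(z, C) = 6/z - 2*1 = 6/z - 2 = -2 + 6/z)
(-19*(-4))*N(-2, 2) = (-19*(-4))*(-2 + 6/(-2)) = 76*(-2 + 6*(-½)) = 76*(-2 - 3) = 76*(-5) = -380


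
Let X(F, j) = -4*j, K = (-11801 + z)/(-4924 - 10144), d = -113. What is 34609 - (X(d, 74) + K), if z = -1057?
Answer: 262967841/7534 ≈ 34904.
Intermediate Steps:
K = 6429/7534 (K = (-11801 - 1057)/(-4924 - 10144) = -12858/(-15068) = -12858*(-1/15068) = 6429/7534 ≈ 0.85333)
34609 - (X(d, 74) + K) = 34609 - (-4*74 + 6429/7534) = 34609 - (-296 + 6429/7534) = 34609 - 1*(-2223635/7534) = 34609 + 2223635/7534 = 262967841/7534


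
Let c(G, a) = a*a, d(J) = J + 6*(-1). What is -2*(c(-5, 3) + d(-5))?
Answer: 4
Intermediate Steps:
d(J) = -6 + J (d(J) = J - 6 = -6 + J)
c(G, a) = a²
-2*(c(-5, 3) + d(-5)) = -2*(3² + (-6 - 5)) = -2*(9 - 11) = -2*(-2) = 4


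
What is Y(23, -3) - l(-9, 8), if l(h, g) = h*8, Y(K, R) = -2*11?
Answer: 50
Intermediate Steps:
Y(K, R) = -22
l(h, g) = 8*h
Y(23, -3) - l(-9, 8) = -22 - 8*(-9) = -22 - 1*(-72) = -22 + 72 = 50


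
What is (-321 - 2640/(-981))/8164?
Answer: -104087/2669628 ≈ -0.038989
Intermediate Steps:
(-321 - 2640/(-981))/8164 = (-321 - 2640*(-1/981))*(1/8164) = (-321 + 880/327)*(1/8164) = -104087/327*1/8164 = -104087/2669628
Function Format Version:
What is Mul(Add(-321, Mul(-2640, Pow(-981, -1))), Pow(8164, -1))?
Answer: Rational(-104087, 2669628) ≈ -0.038989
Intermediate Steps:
Mul(Add(-321, Mul(-2640, Pow(-981, -1))), Pow(8164, -1)) = Mul(Add(-321, Mul(-2640, Rational(-1, 981))), Rational(1, 8164)) = Mul(Add(-321, Rational(880, 327)), Rational(1, 8164)) = Mul(Rational(-104087, 327), Rational(1, 8164)) = Rational(-104087, 2669628)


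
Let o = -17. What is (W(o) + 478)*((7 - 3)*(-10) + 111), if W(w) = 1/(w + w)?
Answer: 1153821/34 ≈ 33936.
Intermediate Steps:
W(w) = 1/(2*w)
(W(o) + 478)*((7 - 3)*(-10) + 111) = ((½)/(-17) + 478)*((7 - 3)*(-10) + 111) = ((½)*(-1/17) + 478)*(4*(-10) + 111) = (-1/34 + 478)*(-40 + 111) = (16251/34)*71 = 1153821/34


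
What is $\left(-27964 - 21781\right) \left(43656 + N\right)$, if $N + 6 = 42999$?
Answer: $-4310354505$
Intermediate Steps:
$N = 42993$ ($N = -6 + 42999 = 42993$)
$\left(-27964 - 21781\right) \left(43656 + N\right) = \left(-27964 - 21781\right) \left(43656 + 42993\right) = \left(-49745\right) 86649 = -4310354505$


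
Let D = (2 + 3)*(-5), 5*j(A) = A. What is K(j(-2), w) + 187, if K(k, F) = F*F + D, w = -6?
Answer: 198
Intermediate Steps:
j(A) = A/5
D = -25 (D = 5*(-5) = -25)
K(k, F) = -25 + F² (K(k, F) = F*F - 25 = F² - 25 = -25 + F²)
K(j(-2), w) + 187 = (-25 + (-6)²) + 187 = (-25 + 36) + 187 = 11 + 187 = 198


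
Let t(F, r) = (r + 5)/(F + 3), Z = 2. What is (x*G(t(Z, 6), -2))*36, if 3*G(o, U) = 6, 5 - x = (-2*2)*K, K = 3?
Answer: 1224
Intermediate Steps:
t(F, r) = (5 + r)/(3 + F)
x = 17 (x = 5 - (-2*2)*3 = 5 - (-4)*3 = 5 - 1*(-12) = 5 + 12 = 17)
G(o, U) = 2 (G(o, U) = (⅓)*6 = 2)
(x*G(t(Z, 6), -2))*36 = (17*2)*36 = 34*36 = 1224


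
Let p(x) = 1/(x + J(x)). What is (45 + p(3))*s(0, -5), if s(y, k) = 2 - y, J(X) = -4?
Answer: 88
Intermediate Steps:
p(x) = 1/(-4 + x) (p(x) = 1/(x - 4) = 1/(-4 + x))
(45 + p(3))*s(0, -5) = (45 + 1/(-4 + 3))*(2 - 1*0) = (45 + 1/(-1))*(2 + 0) = (45 - 1)*2 = 44*2 = 88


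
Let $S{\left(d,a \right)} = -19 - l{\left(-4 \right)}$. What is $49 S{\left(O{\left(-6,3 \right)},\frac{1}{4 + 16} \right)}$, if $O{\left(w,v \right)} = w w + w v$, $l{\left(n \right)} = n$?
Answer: $-735$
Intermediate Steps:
$O{\left(w,v \right)} = w^{2} + v w$
$S{\left(d,a \right)} = -15$ ($S{\left(d,a \right)} = -19 - -4 = -19 + 4 = -15$)
$49 S{\left(O{\left(-6,3 \right)},\frac{1}{4 + 16} \right)} = 49 \left(-15\right) = -735$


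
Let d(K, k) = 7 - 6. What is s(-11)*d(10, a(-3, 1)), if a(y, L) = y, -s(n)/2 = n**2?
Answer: -242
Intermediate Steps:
s(n) = -2*n**2
d(K, k) = 1
s(-11)*d(10, a(-3, 1)) = -2*(-11)**2*1 = -2*121*1 = -242*1 = -242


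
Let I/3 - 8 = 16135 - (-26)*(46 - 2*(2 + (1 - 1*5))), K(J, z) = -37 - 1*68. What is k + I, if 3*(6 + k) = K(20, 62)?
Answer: 52288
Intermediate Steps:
K(J, z) = -105 (K(J, z) = -37 - 68 = -105)
k = -41 (k = -6 + (1/3)*(-105) = -6 - 35 = -41)
I = 52329 (I = 24 + 3*(16135 - (-26)*(46 - 2*(2 + (1 - 1*5)))) = 24 + 3*(16135 - (-26)*(46 - 2*(2 + (1 - 5)))) = 24 + 3*(16135 - (-26)*(46 - 2*(2 - 4))) = 24 + 3*(16135 - (-26)*(46 - 2*(-2))) = 24 + 3*(16135 - (-26)*(46 + 4)) = 24 + 3*(16135 - (-26)*50) = 24 + 3*(16135 - 1*(-1300)) = 24 + 3*(16135 + 1300) = 24 + 3*17435 = 24 + 52305 = 52329)
k + I = -41 + 52329 = 52288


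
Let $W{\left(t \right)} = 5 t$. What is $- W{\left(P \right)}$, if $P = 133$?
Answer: $-665$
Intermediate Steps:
$- W{\left(P \right)} = - 5 \cdot 133 = \left(-1\right) 665 = -665$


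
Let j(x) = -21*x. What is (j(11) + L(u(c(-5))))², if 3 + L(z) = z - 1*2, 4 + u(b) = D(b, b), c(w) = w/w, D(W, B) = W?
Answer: 57121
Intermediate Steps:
c(w) = 1
u(b) = -4 + b
L(z) = -5 + z (L(z) = -3 + (z - 1*2) = -3 + (z - 2) = -3 + (-2 + z) = -5 + z)
(j(11) + L(u(c(-5))))² = (-21*11 + (-5 + (-4 + 1)))² = (-231 + (-5 - 3))² = (-231 - 8)² = (-239)² = 57121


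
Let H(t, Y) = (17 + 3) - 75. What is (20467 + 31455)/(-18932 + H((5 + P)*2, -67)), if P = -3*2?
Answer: -51922/18987 ≈ -2.7346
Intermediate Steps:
P = -6
H(t, Y) = -55 (H(t, Y) = 20 - 75 = -55)
(20467 + 31455)/(-18932 + H((5 + P)*2, -67)) = (20467 + 31455)/(-18932 - 55) = 51922/(-18987) = 51922*(-1/18987) = -51922/18987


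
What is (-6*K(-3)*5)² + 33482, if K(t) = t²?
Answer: 106382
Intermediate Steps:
(-6*K(-3)*5)² + 33482 = (-6*(-3)²*5)² + 33482 = (-6*9*5)² + 33482 = (-54*5)² + 33482 = (-270)² + 33482 = 72900 + 33482 = 106382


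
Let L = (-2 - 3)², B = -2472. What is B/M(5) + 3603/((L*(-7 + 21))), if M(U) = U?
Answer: -169437/350 ≈ -484.11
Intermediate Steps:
L = 25 (L = (-5)² = 25)
B/M(5) + 3603/((L*(-7 + 21))) = -2472/5 + 3603/((25*(-7 + 21))) = -2472*⅕ + 3603/((25*14)) = -2472/5 + 3603/350 = -169437/350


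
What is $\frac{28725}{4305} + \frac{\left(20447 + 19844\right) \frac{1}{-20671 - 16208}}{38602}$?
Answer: $\frac{2726188484053}{408574106346} \approx 6.6724$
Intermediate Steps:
$\frac{28725}{4305} + \frac{\left(20447 + 19844\right) \frac{1}{-20671 - 16208}}{38602} = 28725 \cdot \frac{1}{4305} + \frac{40291}{-36879} \cdot \frac{1}{38602} = \frac{1915}{287} + 40291 \left(- \frac{1}{36879}\right) \frac{1}{38602} = \frac{1915}{287} - \frac{40291}{1423603158} = \frac{2726188484053}{408574106346}$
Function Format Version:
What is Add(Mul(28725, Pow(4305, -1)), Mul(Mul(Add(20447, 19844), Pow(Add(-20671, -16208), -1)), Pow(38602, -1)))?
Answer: Rational(2726188484053, 408574106346) ≈ 6.6724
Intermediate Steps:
Add(Mul(28725, Pow(4305, -1)), Mul(Mul(Add(20447, 19844), Pow(Add(-20671, -16208), -1)), Pow(38602, -1))) = Add(Mul(28725, Rational(1, 4305)), Mul(Mul(40291, Pow(-36879, -1)), Rational(1, 38602))) = Add(Rational(1915, 287), Mul(Mul(40291, Rational(-1, 36879)), Rational(1, 38602))) = Add(Rational(1915, 287), Mul(Rational(-40291, 36879), Rational(1, 38602))) = Add(Rational(1915, 287), Rational(-40291, 1423603158)) = Rational(2726188484053, 408574106346)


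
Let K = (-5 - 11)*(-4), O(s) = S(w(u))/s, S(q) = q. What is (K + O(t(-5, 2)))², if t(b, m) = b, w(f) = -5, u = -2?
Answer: 4225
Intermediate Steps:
O(s) = -5/s
K = 64 (K = -16*(-4) = 64)
(K + O(t(-5, 2)))² = (64 - 5/(-5))² = (64 - 5*(-⅕))² = (64 + 1)² = 65² = 4225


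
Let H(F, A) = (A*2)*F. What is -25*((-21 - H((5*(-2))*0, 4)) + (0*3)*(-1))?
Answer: 525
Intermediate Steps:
H(F, A) = 2*A*F (H(F, A) = (2*A)*F = 2*A*F)
-25*((-21 - H((5*(-2))*0, 4)) + (0*3)*(-1)) = -25*((-21 - 2*4*(5*(-2))*0) + (0*3)*(-1)) = -25*((-21 - 2*4*(-10*0)) + 0*(-1)) = -25*((-21 - 2*4*0) + 0) = -25*((-21 - 1*0) + 0) = -25*((-21 + 0) + 0) = -25*(-21 + 0) = -25*(-21) = 525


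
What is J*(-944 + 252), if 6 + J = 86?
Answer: -55360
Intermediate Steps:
J = 80 (J = -6 + 86 = 80)
J*(-944 + 252) = 80*(-944 + 252) = 80*(-692) = -55360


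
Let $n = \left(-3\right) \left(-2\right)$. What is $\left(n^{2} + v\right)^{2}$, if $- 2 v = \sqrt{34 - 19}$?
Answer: $\frac{\left(72 - \sqrt{15}\right)^{2}}{4} \approx 1160.3$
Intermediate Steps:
$v = - \frac{\sqrt{15}}{2}$ ($v = - \frac{\sqrt{34 - 19}}{2} = - \frac{\sqrt{15}}{2} \approx -1.9365$)
$n = 6$
$\left(n^{2} + v\right)^{2} = \left(6^{2} - \frac{\sqrt{15}}{2}\right)^{2} = \left(36 - \frac{\sqrt{15}}{2}\right)^{2}$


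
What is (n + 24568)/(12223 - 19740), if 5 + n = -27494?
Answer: 2931/7517 ≈ 0.38992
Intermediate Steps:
n = -27499 (n = -5 - 27494 = -27499)
(n + 24568)/(12223 - 19740) = (-27499 + 24568)/(12223 - 19740) = -2931/(-7517) = -2931*(-1/7517) = 2931/7517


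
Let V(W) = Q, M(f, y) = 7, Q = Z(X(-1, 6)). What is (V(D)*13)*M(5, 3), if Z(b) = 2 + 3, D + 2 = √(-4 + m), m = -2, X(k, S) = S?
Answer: 455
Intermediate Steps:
D = -2 + I*√6 (D = -2 + √(-4 - 2) = -2 + √(-6) = -2 + I*√6 ≈ -2.0 + 2.4495*I)
Z(b) = 5
Q = 5
V(W) = 5
(V(D)*13)*M(5, 3) = (5*13)*7 = 65*7 = 455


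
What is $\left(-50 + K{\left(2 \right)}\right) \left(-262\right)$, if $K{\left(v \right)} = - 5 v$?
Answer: $15720$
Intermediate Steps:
$\left(-50 + K{\left(2 \right)}\right) \left(-262\right) = \left(-50 - 10\right) \left(-262\right) = \left(-60\right) \left(-262\right) = 15720$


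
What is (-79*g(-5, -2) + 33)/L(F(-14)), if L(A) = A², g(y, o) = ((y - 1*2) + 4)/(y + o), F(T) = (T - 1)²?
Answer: -2/118125 ≈ -1.6931e-5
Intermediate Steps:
F(T) = (-1 + T)²
g(y, o) = (2 + y)/(o + y) (g(y, o) = ((y - 2) + 4)/(o + y) = ((-2 + y) + 4)/(o + y) = (2 + y)/(o + y))
(-79*g(-5, -2) + 33)/L(F(-14)) = (-79*(2 - 5)/(-2 - 5) + 33)/(((-1 - 14)²)²) = (-79*(-3)/(-7) + 33)/(((-15)²)²) = (-(-79)*(-3)/7 + 33)/(225²) = (-79*3/7 + 33)/50625 = (-237/7 + 33)*(1/50625) = -6/7*1/50625 = -2/118125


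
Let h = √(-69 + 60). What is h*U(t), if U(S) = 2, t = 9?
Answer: 6*I ≈ 6.0*I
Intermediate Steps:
h = 3*I (h = √(-9) = 3*I ≈ 3.0*I)
h*U(t) = (3*I)*2 = 6*I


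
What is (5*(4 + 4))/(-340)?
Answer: -2/17 ≈ -0.11765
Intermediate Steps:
(5*(4 + 4))/(-340) = (5*8)*(-1/340) = 40*(-1/340) = -2/17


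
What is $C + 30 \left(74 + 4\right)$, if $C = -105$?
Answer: $2235$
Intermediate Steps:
$C + 30 \left(74 + 4\right) = -105 + 30 \left(74 + 4\right) = -105 + 30 \cdot 78 = -105 + 2340 = 2235$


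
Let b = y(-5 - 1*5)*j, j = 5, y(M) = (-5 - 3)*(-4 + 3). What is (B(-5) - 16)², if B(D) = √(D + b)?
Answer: (16 - √35)² ≈ 101.69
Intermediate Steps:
y(M) = 8 (y(M) = -8*(-1) = 8)
b = 40 (b = 8*5 = 40)
B(D) = √(40 + D) (B(D) = √(D + 40) = √(40 + D))
(B(-5) - 16)² = (√(40 - 5) - 16)² = (√35 - 16)² = (-16 + √35)²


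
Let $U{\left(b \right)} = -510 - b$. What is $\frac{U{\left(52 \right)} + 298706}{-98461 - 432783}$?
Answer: $- \frac{10648}{18973} \approx -0.56122$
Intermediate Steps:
$\frac{U{\left(52 \right)} + 298706}{-98461 - 432783} = \frac{\left(-510 - 52\right) + 298706}{-98461 - 432783} = \frac{\left(-510 - 52\right) + 298706}{-531244} = \left(-562 + 298706\right) \left(- \frac{1}{531244}\right) = 298144 \left(- \frac{1}{531244}\right) = - \frac{10648}{18973}$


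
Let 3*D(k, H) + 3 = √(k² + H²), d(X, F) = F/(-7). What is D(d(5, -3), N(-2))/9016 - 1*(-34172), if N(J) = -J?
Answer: 308094751/9016 + √205/189336 ≈ 34172.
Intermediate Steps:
d(X, F) = -F/7 (d(X, F) = F*(-⅐) = -F/7)
D(k, H) = -1 + √(H² + k²)/3 (D(k, H) = -1 + √(k² + H²)/3 = -1 + √(H² + k²)/3)
D(d(5, -3), N(-2))/9016 - 1*(-34172) = (-1 + √((-1*(-2))² + (-⅐*(-3))²)/3)/9016 - 1*(-34172) = (-1 + √(2² + (3/7)²)/3)*(1/9016) + 34172 = (-1 + √(4 + 9/49)/3)*(1/9016) + 34172 = (-1 + √(205/49)/3)*(1/9016) + 34172 = (-1 + (√205/7)/3)*(1/9016) + 34172 = (-1 + √205/21)*(1/9016) + 34172 = (-1/9016 + √205/189336) + 34172 = 308094751/9016 + √205/189336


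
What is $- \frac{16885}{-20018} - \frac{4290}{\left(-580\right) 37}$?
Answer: $\frac{11205733}{10739657} \approx 1.0434$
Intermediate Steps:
$- \frac{16885}{-20018} - \frac{4290}{\left(-580\right) 37} = \left(-16885\right) \left(- \frac{1}{20018}\right) - \frac{4290}{-21460} = \frac{16885}{20018} - - \frac{429}{2146} = \frac{16885}{20018} + \frac{429}{2146} = \frac{11205733}{10739657}$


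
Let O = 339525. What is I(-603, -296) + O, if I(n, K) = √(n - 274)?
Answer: 339525 + I*√877 ≈ 3.3953e+5 + 29.614*I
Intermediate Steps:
I(n, K) = √(-274 + n)
I(-603, -296) + O = √(-274 - 603) + 339525 = √(-877) + 339525 = I*√877 + 339525 = 339525 + I*√877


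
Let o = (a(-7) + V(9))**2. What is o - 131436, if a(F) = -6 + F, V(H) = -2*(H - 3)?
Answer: -130811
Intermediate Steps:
V(H) = 6 - 2*H (V(H) = -2*(-3 + H) = 6 - 2*H)
o = 625 (o = ((-6 - 7) + (6 - 2*9))**2 = (-13 + (6 - 18))**2 = (-13 - 12)**2 = (-25)**2 = 625)
o - 131436 = 625 - 131436 = -130811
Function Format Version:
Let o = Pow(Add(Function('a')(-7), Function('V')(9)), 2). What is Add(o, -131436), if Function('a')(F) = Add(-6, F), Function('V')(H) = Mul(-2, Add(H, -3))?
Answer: -130811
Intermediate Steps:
Function('V')(H) = Add(6, Mul(-2, H)) (Function('V')(H) = Mul(-2, Add(-3, H)) = Add(6, Mul(-2, H)))
o = 625 (o = Pow(Add(Add(-6, -7), Add(6, Mul(-2, 9))), 2) = Pow(Add(-13, Add(6, -18)), 2) = Pow(Add(-13, -12), 2) = Pow(-25, 2) = 625)
Add(o, -131436) = Add(625, -131436) = -130811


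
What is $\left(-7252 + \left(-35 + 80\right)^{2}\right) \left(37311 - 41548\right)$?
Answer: $22146799$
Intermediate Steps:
$\left(-7252 + \left(-35 + 80\right)^{2}\right) \left(37311 - 41548\right) = \left(-7252 + 45^{2}\right) \left(-4237\right) = \left(-7252 + 2025\right) \left(-4237\right) = \left(-5227\right) \left(-4237\right) = 22146799$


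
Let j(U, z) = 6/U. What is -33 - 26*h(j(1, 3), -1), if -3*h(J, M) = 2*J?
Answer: 71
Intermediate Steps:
h(J, M) = -2*J/3
-33 - 26*h(j(1, 3), -1) = -33 - (-52)*6/1/3 = -33 - (-52)*6*1/3 = -33 - (-52)*6/3 = -33 - 26*(-4) = -33 + 104 = 71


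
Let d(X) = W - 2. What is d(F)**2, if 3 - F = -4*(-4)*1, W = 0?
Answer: 4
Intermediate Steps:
F = -13 (F = 3 - (-4*(-4)) = 3 - 16 = -13)
d(X) = -2 (d(X) = 0 - 2 = -2)
d(F)**2 = (-2)**2 = 4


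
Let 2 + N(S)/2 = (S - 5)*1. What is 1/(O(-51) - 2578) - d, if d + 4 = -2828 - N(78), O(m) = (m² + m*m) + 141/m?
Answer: 132524431/44561 ≈ 2974.0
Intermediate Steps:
N(S) = -14 + 2*S (N(S) = -4 + 2*((S - 5)*1) = -4 + 2*((-5 + S)*1) = -4 + 2*(-5 + S) = -4 + (-10 + 2*S) = -14 + 2*S)
O(m) = 2*m² + 141/m (O(m) = (m² + m²) + 141/m = 2*m² + 141/m)
d = -2974 (d = -4 + (-2828 - (-14 + 2*78)) = -4 + (-2828 - (-14 + 156)) = -4 + (-2828 - 1*142) = -4 + (-2828 - 142) = -4 - 2970 = -2974)
1/(O(-51) - 2578) - d = 1/((141 + 2*(-51)³)/(-51) - 2578) - 1*(-2974) = 1/(-(141 + 2*(-132651))/51 - 2578) + 2974 = 1/(-(141 - 265302)/51 - 2578) + 2974 = 1/(-1/51*(-265161) - 2578) + 2974 = 1/(88387/17 - 2578) + 2974 = 1/(44561/17) + 2974 = 17/44561 + 2974 = 132524431/44561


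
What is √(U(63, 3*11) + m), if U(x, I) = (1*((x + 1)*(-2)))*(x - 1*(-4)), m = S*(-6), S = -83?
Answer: I*√8078 ≈ 89.878*I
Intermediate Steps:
m = 498 (m = -83*(-6) = 498)
U(x, I) = (-2 - 2*x)*(4 + x) (U(x, I) = (1*((1 + x)*(-2)))*(x + 4) = (1*(-2 - 2*x))*(4 + x) = (-2 - 2*x)*(4 + x))
√(U(63, 3*11) + m) = √((-8 - 10*63 - 2*63²) + 498) = √((-8 - 630 - 2*3969) + 498) = √((-8 - 630 - 7938) + 498) = √(-8576 + 498) = √(-8078) = I*√8078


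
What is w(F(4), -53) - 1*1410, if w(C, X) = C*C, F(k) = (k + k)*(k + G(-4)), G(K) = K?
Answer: -1410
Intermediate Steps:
F(k) = 2*k*(-4 + k) (F(k) = (k + k)*(k - 4) = (2*k)*(-4 + k) = 2*k*(-4 + k))
w(C, X) = C**2
w(F(4), -53) - 1*1410 = (2*4*(-4 + 4))**2 - 1*1410 = (2*4*0)**2 - 1410 = 0**2 - 1410 = 0 - 1410 = -1410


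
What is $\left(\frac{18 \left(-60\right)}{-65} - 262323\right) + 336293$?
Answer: $\frac{961826}{13} \approx 73987.0$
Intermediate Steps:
$\left(\frac{18 \left(-60\right)}{-65} - 262323\right) + 336293 = \left(\left(-1080\right) \left(- \frac{1}{65}\right) - 262323\right) + 336293 = \left(\frac{216}{13} - 262323\right) + 336293 = - \frac{3409983}{13} + 336293 = \frac{961826}{13}$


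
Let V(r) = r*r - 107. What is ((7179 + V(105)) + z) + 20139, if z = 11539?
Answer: 49775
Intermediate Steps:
V(r) = -107 + r**2 (V(r) = r**2 - 107 = -107 + r**2)
((7179 + V(105)) + z) + 20139 = ((7179 + (-107 + 105**2)) + 11539) + 20139 = ((7179 + (-107 + 11025)) + 11539) + 20139 = ((7179 + 10918) + 11539) + 20139 = (18097 + 11539) + 20139 = 29636 + 20139 = 49775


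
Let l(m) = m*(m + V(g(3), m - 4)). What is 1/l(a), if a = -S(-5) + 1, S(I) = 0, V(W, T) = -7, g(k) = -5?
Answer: -⅙ ≈ -0.16667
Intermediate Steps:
a = 1 (a = -1*0 + 1 = 0 + 1 = 1)
l(m) = m*(-7 + m) (l(m) = m*(m - 7) = m*(-7 + m))
1/l(a) = 1/(1*(-7 + 1)) = 1/(1*(-6)) = 1/(-6) = -⅙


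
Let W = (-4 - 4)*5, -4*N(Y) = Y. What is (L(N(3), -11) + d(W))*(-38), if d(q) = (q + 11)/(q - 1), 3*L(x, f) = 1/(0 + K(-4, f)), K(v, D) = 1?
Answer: -4864/123 ≈ -39.545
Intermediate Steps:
N(Y) = -Y/4
W = -40 (W = -8*5 = -40)
L(x, f) = 1/3 (L(x, f) = 1/(3*(0 + 1)) = (1/3)/1 = (1/3)*1 = 1/3)
d(q) = (11 + q)/(-1 + q)
(L(N(3), -11) + d(W))*(-38) = (1/3 + (11 - 40)/(-1 - 40))*(-38) = (1/3 - 29/(-41))*(-38) = (1/3 - 1/41*(-29))*(-38) = (1/3 + 29/41)*(-38) = (128/123)*(-38) = -4864/123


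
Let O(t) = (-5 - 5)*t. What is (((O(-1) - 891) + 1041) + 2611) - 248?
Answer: 2523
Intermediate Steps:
O(t) = -10*t
(((O(-1) - 891) + 1041) + 2611) - 248 = (((-10*(-1) - 891) + 1041) + 2611) - 248 = (((10 - 891) + 1041) + 2611) - 248 = ((-881 + 1041) + 2611) - 248 = (160 + 2611) - 248 = 2771 - 248 = 2523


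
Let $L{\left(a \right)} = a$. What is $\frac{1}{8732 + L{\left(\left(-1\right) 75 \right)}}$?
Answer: $\frac{1}{8657} \approx 0.00011551$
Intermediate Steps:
$\frac{1}{8732 + L{\left(\left(-1\right) 75 \right)}} = \frac{1}{8732 - 75} = \frac{1}{8657}$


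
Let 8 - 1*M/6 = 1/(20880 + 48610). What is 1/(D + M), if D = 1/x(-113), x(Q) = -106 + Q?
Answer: 7609155/365204038 ≈ 0.020835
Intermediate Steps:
M = 1667757/34745 (M = 48 - 6/(20880 + 48610) = 48 - 6/69490 = 48 - 6*1/69490 = 48 - 3/34745 = 1667757/34745 ≈ 48.000)
D = -1/219 (D = 1/(-106 - 113) = 1/(-219) = -1/219 ≈ -0.0045662)
1/(D + M) = 1/(-1/219 + 1667757/34745) = 1/(365204038/7609155) = 7609155/365204038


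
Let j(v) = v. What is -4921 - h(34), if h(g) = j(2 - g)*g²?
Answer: 32071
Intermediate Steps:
h(g) = g²*(2 - g) (h(g) = (2 - g)*g² = g²*(2 - g))
-4921 - h(34) = -4921 - 34²*(2 - 1*34) = -4921 - 1156*(2 - 34) = -4921 - 1156*(-32) = -4921 - 1*(-36992) = -4921 + 36992 = 32071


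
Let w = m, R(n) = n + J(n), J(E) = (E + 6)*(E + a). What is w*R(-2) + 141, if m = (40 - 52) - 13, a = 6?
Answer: -209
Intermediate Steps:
J(E) = (6 + E)² (J(E) = (E + 6)*(E + 6) = (6 + E)*(6 + E) = (6 + E)²)
R(n) = 36 + n² + 13*n (R(n) = n + (36 + n² + 12*n) = 36 + n² + 13*n)
m = -25 (m = -12 - 13 = -25)
w = -25
w*R(-2) + 141 = -25*(36 + (-2)² + 13*(-2)) + 141 = -25*(36 + 4 - 26) + 141 = -25*14 + 141 = -350 + 141 = -209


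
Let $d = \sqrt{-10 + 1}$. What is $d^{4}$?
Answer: $81$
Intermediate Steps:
$d = 3 i$ ($d = \sqrt{-9} = 3 i \approx 3.0 i$)
$d^{4} = \left(3 i\right)^{4} = 81$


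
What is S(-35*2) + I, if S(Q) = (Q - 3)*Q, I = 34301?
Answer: 39411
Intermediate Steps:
S(Q) = Q*(-3 + Q) (S(Q) = (-3 + Q)*Q = Q*(-3 + Q))
S(-35*2) + I = (-35*2)*(-3 - 35*2) + 34301 = (-5*14)*(-3 - 5*14) + 34301 = -70*(-3 - 70) + 34301 = -70*(-73) + 34301 = 5110 + 34301 = 39411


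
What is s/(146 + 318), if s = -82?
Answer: -41/232 ≈ -0.17672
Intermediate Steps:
s/(146 + 318) = -82/(146 + 318) = -82/464 = -82*1/464 = -41/232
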